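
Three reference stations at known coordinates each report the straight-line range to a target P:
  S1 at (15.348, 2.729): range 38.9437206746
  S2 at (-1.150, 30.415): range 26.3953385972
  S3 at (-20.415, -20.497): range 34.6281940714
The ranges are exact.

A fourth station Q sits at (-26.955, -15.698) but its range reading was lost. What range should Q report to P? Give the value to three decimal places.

eq1: (x − 15.348)² + (y − 2.729)² = 38.9437206746²
eq2: (x + 1.150)² + (y − 30.415)² = 26.3953385972²
eq3: (x + 20.415)² + (y + 20.497)² = 34.6281940714²
eq2−eq1, eq2−eq3 (x²,y² cancel):
  32.996·x − 55.372·y = -1503.285660
  -38.530·x − 101.824·y = -591.893416
det = 32.996·-101.824 − -55.372·-38.530 = -5493.267864
x = (-1503.285660·-101.824 − -55.372·-591.893416) / -5493.267864 = -21.898848
y = (32.996·-591.893416 − -1503.285660·-38.530) / -5493.267864 = 14.099387
|P − Q| = √((-21.898848 − -26.955)² + (14.099387 − -15.698)²) = 30.223318

30.223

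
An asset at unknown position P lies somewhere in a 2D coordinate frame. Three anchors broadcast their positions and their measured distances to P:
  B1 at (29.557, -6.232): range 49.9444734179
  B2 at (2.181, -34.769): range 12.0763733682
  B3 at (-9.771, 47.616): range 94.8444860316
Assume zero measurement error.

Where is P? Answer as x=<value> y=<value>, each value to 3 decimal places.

x=0.278 y=-46.695

eq1: (x − 29.557)² + (y + 6.232)² = 49.9444734179²
eq2: (x − 2.181)² + (y + 34.769)² = 12.0763733682²
eq3: (x + 9.771)² + (y − 47.616)² = 94.8444860316²
eq2−eq1, eq2−eq3 (x²,y² cancel):
  54.752·x + 57.074·y = -2649.797680
  -23.904·x + 164.770·y = -7700.521962
det = 54.752·164.770 − 57.074·-23.904 = 10385.783936
x = (-2649.797680·164.770 − 57.074·-7700.521962) / 10385.783936 = 0.278499
y = (54.752·-7700.521962 − -2649.797680·-23.904) / 10385.783936 = -46.694573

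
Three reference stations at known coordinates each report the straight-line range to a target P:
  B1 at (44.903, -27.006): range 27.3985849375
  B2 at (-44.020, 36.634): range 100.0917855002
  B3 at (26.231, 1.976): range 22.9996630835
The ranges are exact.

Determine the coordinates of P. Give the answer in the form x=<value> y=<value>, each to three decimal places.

x=49.151 y=0.061

eq1: (x − 44.903)² + (y + 27.006)² = 27.3985849375²
eq2: (x + 44.020)² + (y − 36.634)² = 100.0917855002²
eq3: (x − 26.231)² + (y − 1.976)² = 22.9996630835²
eq2−eq1, eq2−eq3 (x²,y² cancel):
  177.846·x − 127.280·y = 8733.476157
  140.502·x − 69.316·y = 6901.540604
det = 177.846·-69.316 − -127.280·140.502 = 5555.521224
x = (8733.476157·-69.316 − -127.280·6901.540604) / 5555.521224 = 49.150826
y = (177.846·6901.540604 − 8733.476157·140.502) / 5555.521224 = 0.061295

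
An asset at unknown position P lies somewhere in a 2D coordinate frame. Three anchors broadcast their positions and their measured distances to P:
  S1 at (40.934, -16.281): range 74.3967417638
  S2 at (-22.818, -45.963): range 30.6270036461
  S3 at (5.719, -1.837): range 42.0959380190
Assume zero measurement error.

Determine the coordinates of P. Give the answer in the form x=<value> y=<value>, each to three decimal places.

eq1: (x − 40.934)² + (y + 16.281)² = 74.3967417638²
eq2: (x + 22.818)² + (y + 45.963)² = 30.6270036461²
eq3: (x − 5.719)² + (y + 1.837)² = 42.0959380190²
eq1−eq2, eq1−eq3 (x²,y² cancel):
  -127.504·x − 59.364·y = 5289.457009
  -70.430·x + 28.888·y = 1858.225400
det = -127.504·28.888 − -59.364·-70.430 = -7864.342072
x = (5289.457009·28.888 − -59.364·1858.225400) / -7864.342072 = -33.456521
y = (-127.504·1858.225400 − 5289.457009·-70.430) / -7864.342072 = -17.243055

x=-33.457 y=-17.243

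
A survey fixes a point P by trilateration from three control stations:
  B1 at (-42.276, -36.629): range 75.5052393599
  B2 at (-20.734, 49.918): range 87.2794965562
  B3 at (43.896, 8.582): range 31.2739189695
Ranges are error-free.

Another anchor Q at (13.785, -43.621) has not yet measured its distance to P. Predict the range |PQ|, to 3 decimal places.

29.395

eq1: (x + 42.276)² + (y + 36.629)² = 75.5052393599²
eq2: (x + 20.734)² + (y − 49.918)² = 87.2794965562²
eq3: (x − 43.896)² + (y − 8.582)² = 31.2739189695²
eq1−eq2, eq1−eq3 (x²,y² cancel):
  43.084·x + 173.094·y = -2123.907685
  172.344·x + 90.422·y = 3594.548886
det = 43.084·90.422 − 173.094·172.344 = -25935.970888
x = (-2123.907685·90.422 − 173.094·3594.548886) / -25935.970888 = 31.394345
y = (43.084·3594.548886 − -2123.907685·172.344) / -25935.970888 = -20.084472
|P − Q| = √((31.394345 − 13.785)² + (-20.084472 − -43.621)²) = 29.394849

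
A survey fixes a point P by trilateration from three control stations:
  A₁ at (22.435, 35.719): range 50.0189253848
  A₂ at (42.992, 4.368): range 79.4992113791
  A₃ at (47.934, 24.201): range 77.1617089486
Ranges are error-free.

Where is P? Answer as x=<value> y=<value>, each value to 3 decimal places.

eq1: (x − 22.435)² + (y − 35.719)² = 50.0189253848²
eq2: (x − 42.992)² + (y − 4.368)² = 79.4992113791²
eq3: (x − 47.934)² + (y − 24.201)² = 77.1617089486²
eq2−eq3, eq2−eq1 (x²,y² cancel):
  9.884·x + 39.666·y = 1382.160551
  -41.114·x + 62.702·y = 3730.016411
det = 9.884·62.702 − 39.666·-41.114 = 2250.574492
x = (1382.160551·62.702 − 39.666·3730.016411) / 2250.574492 = -27.233313
y = (9.884·3730.016411 − 1382.160551·-41.114) / 2250.574492 = 41.630984

x=-27.233 y=41.631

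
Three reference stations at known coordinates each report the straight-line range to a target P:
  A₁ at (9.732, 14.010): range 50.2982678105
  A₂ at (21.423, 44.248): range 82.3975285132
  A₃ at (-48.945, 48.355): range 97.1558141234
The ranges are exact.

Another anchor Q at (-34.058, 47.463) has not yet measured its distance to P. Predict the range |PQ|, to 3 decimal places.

89.700

eq1: (x − 9.732)² + (y − 14.010)² = 50.2982678105²
eq2: (x − 21.423)² + (y − 44.248)² = 82.3975285132²
eq3: (x + 48.945)² + (y − 48.355)² = 97.1558141234²
eq2−eq3, eq2−eq1 (x²,y² cancel):
  -140.736·x + 8.214·y = -332.910896
  -23.382·x − 60.476·y = 2133.598451
det = -140.736·-60.476 − 8.214·-23.382 = 8703.210084
x = (-332.910896·-60.476 − 8.214·2133.598451) / 8703.210084 = 0.299630
y = (-140.736·2133.598451 − -332.910896·-23.382) / 8703.210084 = -35.395932
|P − Q| = √((0.299630 − -34.058)² + (-35.395932 − 47.463)²) = 89.699774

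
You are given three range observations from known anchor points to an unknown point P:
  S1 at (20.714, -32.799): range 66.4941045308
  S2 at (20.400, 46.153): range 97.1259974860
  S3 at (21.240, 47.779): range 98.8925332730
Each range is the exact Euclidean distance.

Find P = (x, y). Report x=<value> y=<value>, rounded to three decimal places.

x=-45.359 y=-25.326

eq1: (x − 20.714)² + (y + 32.799)² = 66.4941045308²
eq2: (x − 20.400)² + (y − 46.153)² = 97.1259974860²
eq3: (x − 21.240)² + (y − 47.779)² = 98.8925332730²
eq3−eq2, eq3−eq1 (x²,y² cancel):
  -1.680·x − 3.252·y = 158.562717
  -1.052·x − 161.156·y = 4129.140956
det = -1.680·-161.156 − -3.252·-1.052 = 267.320976
x = (158.562717·-161.156 − -3.252·4129.140956) / 267.320976 = -45.358831
y = (-1.680·4129.140956 − 158.562717·-1.052) / 267.320976 = -25.325917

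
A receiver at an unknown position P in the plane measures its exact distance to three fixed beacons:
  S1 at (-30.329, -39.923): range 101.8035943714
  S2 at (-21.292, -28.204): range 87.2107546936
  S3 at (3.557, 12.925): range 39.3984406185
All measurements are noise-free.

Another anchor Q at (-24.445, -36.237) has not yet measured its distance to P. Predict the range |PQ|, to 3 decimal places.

eq1: (x + 30.329)² + (y + 39.923)² = 101.8035943714²
eq2: (x + 21.292)² + (y + 28.204)² = 87.2107546936²
eq3: (x − 3.557)² + (y − 12.925)² = 39.3984406185²
eq2−eq1, eq2−eq3 (x²,y² cancel):
  -18.074·x − 23.438·y = -1493.376803
  49.698·x + 82.258·y = 4984.371605
det = -18.074·82.258 − -23.438·49.698 = -321.909368
x = (-1493.376803·82.258 − -23.438·4984.371605) / -321.909368 = 18.696217
y = (-18.074·4984.371605 − -1493.376803·49.698) / -321.909368 = 49.298634
|P − Q| = √((18.696217 − -24.445)² + (49.298634 − -36.237)²) = 95.799318

95.799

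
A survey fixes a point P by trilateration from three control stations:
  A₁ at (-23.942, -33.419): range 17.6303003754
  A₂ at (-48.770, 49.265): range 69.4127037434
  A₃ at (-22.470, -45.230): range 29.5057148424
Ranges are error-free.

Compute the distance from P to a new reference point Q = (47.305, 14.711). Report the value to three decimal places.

eq1: (x + 23.942)² + (y + 33.419)² = 17.6303003754²
eq2: (x + 48.770)² + (y − 49.265)² = 69.4127037434²
eq3: (x + 22.470)² + (y + 45.230)² = 29.5057148424²
eq3−eq1, eq3−eq2 (x²,y² cancel):
  -2.944·x + 23.622·y = -300.845158
  -52.600·x + 188.990·y = -1692.636908
det = -2.944·188.990 − 23.622·-52.600 = 686.130640
x = (-300.845158·188.990 − 23.622·-1692.636908) / 686.130640 = -24.591902
y = (-2.944·-1692.636908 − -300.845158·-52.600) / 686.130640 = -15.800682
|P − Q| = √((-24.591902 − 47.305)² + (-15.800682 − 14.711)²) = 78.103311

78.103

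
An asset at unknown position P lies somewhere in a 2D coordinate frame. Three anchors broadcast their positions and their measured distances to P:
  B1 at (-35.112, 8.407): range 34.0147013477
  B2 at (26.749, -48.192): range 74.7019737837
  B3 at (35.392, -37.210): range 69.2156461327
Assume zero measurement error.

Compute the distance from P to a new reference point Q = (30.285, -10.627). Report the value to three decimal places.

eq1: (x + 35.112)² + (y − 8.407)² = 34.0147013477²
eq2: (x − 26.749)² + (y + 48.192)² = 74.7019737837²
eq3: (x − 35.392)² + (y + 37.210)² = 69.2156461327²
eq3−eq2, eq3−eq1 (x²,y² cancel):
  -17.286·x − 21.964·y = -388.779117
  -141.008·x + 91.234·y = 2300.158191
det = -17.286·91.234 − -21.964·-141.008 = -4674.170636
x = (-388.779117·91.234 − -21.964·2300.158191) / -4674.170636 = -3.219994
y = (-17.286·2300.158191 − -388.779117·-141.008) / -4674.170636 = 20.234927
|P − Q| = √((-3.219994 − 30.285)² + (20.234927 − -10.627)²) = 45.552641

45.553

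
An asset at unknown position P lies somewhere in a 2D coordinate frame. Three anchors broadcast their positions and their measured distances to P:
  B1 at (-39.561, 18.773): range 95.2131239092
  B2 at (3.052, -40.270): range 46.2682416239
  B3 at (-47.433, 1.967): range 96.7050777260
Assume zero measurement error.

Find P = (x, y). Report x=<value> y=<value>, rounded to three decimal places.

eq1: (x + 39.561)² + (y − 18.773)² = 95.2131239092²
eq2: (x − 3.052)² + (y + 40.270)² = 46.2682416239²
eq3: (x + 47.433)² + (y − 1.967)² = 96.7050777260²
eq3−eq1, eq3−eq2 (x²,y² cancel):
  15.744·x + 33.612·y = -49.927235
  100.970·x − 84.474·y = 6588.350901
det = 15.744·-84.474 − 33.612·100.970 = -4723.762296
x = (-49.927235·-84.474 − 33.612·6588.350901) / -4723.762296 = 45.986670
y = (15.744·6588.350901 − -49.927235·100.970) / -4723.762296 = -23.025746

x=45.987 y=-23.026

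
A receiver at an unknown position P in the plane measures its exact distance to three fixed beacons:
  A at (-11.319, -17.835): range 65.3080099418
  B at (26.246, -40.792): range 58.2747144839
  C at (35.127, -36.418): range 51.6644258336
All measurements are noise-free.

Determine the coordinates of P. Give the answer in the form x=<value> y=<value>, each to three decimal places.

x=45.608 y=14.172

eq1: (x + 11.319)² + (y + 17.835)² = 65.3080099418²
eq2: (x − 26.246)² + (y + 40.792)² = 58.2747144839²
eq3: (x − 35.127)² + (y + 36.418)² = 51.6644258336²
eq1−eq2, eq1−eq3 (x²,y² cancel):
  75.130·x − 45.914·y = 2775.826608
  92.892·x − 37.166·y = 3709.893133
det = 75.130·-37.166 − -45.914·92.892 = 1472.761708
x = (2775.826608·-37.166 − -45.914·3709.893133) / 1472.761708 = 45.607963
y = (75.130·3709.893133 − 2775.826608·92.892) / 1472.761708 = 14.172140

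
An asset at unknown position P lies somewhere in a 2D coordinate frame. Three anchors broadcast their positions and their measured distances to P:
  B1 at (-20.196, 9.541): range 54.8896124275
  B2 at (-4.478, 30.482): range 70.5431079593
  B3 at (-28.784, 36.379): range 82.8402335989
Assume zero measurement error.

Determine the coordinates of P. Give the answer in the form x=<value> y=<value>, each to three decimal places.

eq1: (x + 20.196)² + (y − 9.541)² = 54.8896124275²
eq2: (x + 4.478)² + (y − 30.482)² = 70.5431079593²
eq3: (x + 28.784)² + (y − 36.379)² = 82.8402335989²
eq2−eq1, eq2−eq3 (x²,y² cancel):
  -31.436·x − 41.882·y = 1513.164817
  -48.612·x + 11.794·y = -683.428733
det = -31.436·11.794 − -41.882·-48.612 = -2406.723968
x = (1513.164817·11.794 − -41.882·-683.428733) / -2406.723968 = 4.477911
y = (-31.436·-683.428733 − 1513.164817·-48.612) / -2406.723968 = -39.490293

x=4.478 y=-39.490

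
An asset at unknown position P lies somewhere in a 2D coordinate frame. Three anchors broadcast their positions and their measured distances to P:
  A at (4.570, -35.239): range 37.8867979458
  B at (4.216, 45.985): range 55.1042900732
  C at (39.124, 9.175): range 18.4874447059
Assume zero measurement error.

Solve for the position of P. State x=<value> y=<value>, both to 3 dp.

x=26.559 y=-4.386

eq1: (x − 4.570)² + (y + 35.239)² = 37.8867979458²
eq2: (x − 4.216)² + (y − 45.985)² = 55.1042900732²
eq3: (x − 39.124)² + (y − 9.175)² = 18.4874447059²
eq2−eq1, eq2−eq3 (x²,y² cancel):
  0.708·x − 162.448·y = 731.350466
  69.816·x − 73.620·y = 2177.170293
det = 0.708·-73.620 − -162.448·69.816 = 11289.346608
x = (731.350466·-73.620 − -162.448·2177.170293) / 11289.346608 = 26.559105
y = (0.708·2177.170293 − 731.350466·69.816) / 11289.346608 = -4.386306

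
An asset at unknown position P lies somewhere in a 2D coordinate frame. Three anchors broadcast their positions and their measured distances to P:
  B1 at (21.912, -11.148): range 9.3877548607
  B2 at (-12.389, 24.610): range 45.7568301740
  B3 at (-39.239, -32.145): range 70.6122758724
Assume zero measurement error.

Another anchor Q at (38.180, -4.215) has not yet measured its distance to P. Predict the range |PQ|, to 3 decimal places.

13.630

eq1: (x − 21.912)² + (y + 11.148)² = 9.3877548607²
eq2: (x + 12.389)² + (y − 24.610)² = 45.7568301740²
eq3: (x + 39.239)² + (y + 32.145)² = 70.6122758724²
eq1−eq2, eq1−eq3 (x²,y² cancel):
  -68.602·x + 71.516·y = -1850.831793
  -122.302·x − 41.994·y = -2929.377065
det = -68.602·-41.994 − 71.516·-122.302 = 11627.422220
x = (-1850.831793·-41.994 − 71.516·-2929.377065) / 11627.422220 = 24.702050
y = (-68.602·-2929.377065 − -1850.831793·-122.302) / 11627.422220 = -2.184431
|P − Q| = √((24.702050 − 38.180)² + (-2.184431 − -4.215)²) = 13.630053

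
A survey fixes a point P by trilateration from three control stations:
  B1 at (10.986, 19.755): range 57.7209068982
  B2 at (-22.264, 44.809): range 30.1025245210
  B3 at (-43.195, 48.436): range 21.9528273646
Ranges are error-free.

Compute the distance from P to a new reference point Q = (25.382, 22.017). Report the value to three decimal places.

eq1: (x − 10.986)² + (y − 19.755)² = 57.7209068982²
eq2: (x + 22.264)² + (y − 44.809)² = 30.1025245210²
eq3: (x + 43.195)² + (y − 48.436)² = 21.9528273646²
eq3−eq1, eq3−eq2 (x²,y² cancel):
  108.362·x − 57.362·y = -6550.678364
  41.862·x − 7.254·y = -2132.557297
det = 108.362·-7.254 − -57.362·41.862 = 1615.230096
x = (-6550.678364·-7.254 − -57.362·-2132.557297) / 1615.230096 = -46.314845
y = (108.362·-2132.557297 − -6550.678364·41.862) / 1615.230096 = 26.705993
|P − Q| = √((-46.314845 − 25.382)² + (26.705993 − 22.017)²) = 71.850012

71.850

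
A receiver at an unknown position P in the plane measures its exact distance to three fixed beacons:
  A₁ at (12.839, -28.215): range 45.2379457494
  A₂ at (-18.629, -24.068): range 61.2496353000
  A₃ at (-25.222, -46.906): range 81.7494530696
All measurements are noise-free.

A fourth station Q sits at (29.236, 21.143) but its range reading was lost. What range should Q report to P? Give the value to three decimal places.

eq1: (x − 12.839)² + (y + 28.215)² = 45.2379457494²
eq2: (x + 18.629)² + (y + 24.068)² = 61.2496353000²
eq3: (x + 25.222)² + (y + 46.906)² = 81.7494530696²
eq3−eq2, eq3−eq1 (x²,y² cancel):
  13.186·x + 45.676·y = 1021.441398
  76.122·x + 37.382·y = 2761.105368
det = 13.186·37.382 − 45.676·76.122 = -2984.029420
x = (1021.441398·37.382 − 45.676·2761.105368) / -2984.029420 = 29.467781
y = (13.186·2761.105368 − 1021.441398·76.122) / -2984.029420 = 13.855837
|P − Q| = √((29.467781 − 29.236)² + (13.855837 − 21.143)²) = 7.290848

7.291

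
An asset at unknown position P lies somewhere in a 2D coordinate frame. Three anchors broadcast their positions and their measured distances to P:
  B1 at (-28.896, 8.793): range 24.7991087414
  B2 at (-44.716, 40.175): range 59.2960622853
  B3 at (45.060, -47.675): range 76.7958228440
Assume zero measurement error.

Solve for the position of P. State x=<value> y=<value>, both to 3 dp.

x=-24.742 y=-15.656

eq1: (x + 28.896)² + (y − 8.793)² = 24.7991087414²
eq2: (x + 44.716)² + (y − 40.175)² = 59.2960622853²
eq3: (x − 45.060)² + (y + 47.675)² = 76.7958228440²
eq3−eq2, eq3−eq1 (x²,y² cancel):
  -179.552·x + 175.700·y = 1691.817460
  -147.912·x + 112.936·y = 1891.589052
det = -179.552·112.936 − 175.700·-147.912 = 5710.253728
x = (1691.817460·112.936 − 175.700·1891.589052) / 5710.253728 = -24.742351
y = (-179.552·1891.589052 − 1691.817460·-147.912) / 5710.253728 = -15.655783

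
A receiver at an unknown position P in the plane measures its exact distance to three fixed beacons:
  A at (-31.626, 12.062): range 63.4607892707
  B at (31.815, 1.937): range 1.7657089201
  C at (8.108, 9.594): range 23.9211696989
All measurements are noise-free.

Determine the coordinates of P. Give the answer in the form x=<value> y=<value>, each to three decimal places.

eq1: (x + 31.626)² + (y − 12.062)² = 63.4607892707²
eq2: (x − 31.815)² + (y − 1.937)² = 1.7657089201²
eq3: (x − 8.108)² + (y − 9.594)² = 23.9211696989²
eq3−eq1, eq3−eq2 (x²,y² cancel):
  -79.468·x + 4.936·y = -2467.138195
  47.414·x − 15.314·y = 1427.266326
det = -79.468·-15.314 − 4.936·47.414 = 982.937448
x = (-2467.138195·-15.314 − 4.936·1427.266326) / 982.937448 = 31.270319
y = (-79.468·1427.266326 − -2467.138195·47.414) / 982.937448 = 3.616598

x=31.270 y=3.617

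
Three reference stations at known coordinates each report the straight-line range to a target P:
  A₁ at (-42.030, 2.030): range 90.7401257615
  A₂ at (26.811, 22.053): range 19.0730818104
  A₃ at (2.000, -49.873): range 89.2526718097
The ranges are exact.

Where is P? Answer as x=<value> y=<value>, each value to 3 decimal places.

x=44.775 y=28.462

eq1: (x + 42.030)² + (y − 2.030)² = 90.7401257615²
eq2: (x − 26.811)² + (y − 22.053)² = 19.0730818104²
eq3: (x − 2.000)² + (y + 49.873)² = 89.2526718097²
eq1−eq2, eq1−eq3 (x²,y² cancel):
  137.682·x + 40.046·y = 7304.510703
  88.060·x − 103.806·y = 988.405327
det = 137.682·-103.806 − 40.046·88.060 = -17818.668452
x = (7304.510703·-103.806 − 40.046·988.405327) / -17818.668452 = 44.775159
y = (137.682·988.405327 − 7304.510703·88.060) / -17818.668452 = 28.461700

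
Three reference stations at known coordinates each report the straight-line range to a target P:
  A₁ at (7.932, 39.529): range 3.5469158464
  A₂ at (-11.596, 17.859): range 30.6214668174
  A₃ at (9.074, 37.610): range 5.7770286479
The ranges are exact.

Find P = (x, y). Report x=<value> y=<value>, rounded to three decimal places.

x=6.323 y=42.690

eq1: (x − 7.932)² + (y − 39.529)² = 3.5469158464²
eq2: (x + 11.596)² + (y − 17.859)² = 30.6214668174²
eq3: (x − 9.074)² + (y − 37.610)² = 5.7770286479²
eq3−eq2, eq3−eq1 (x²,y² cancel):
  -41.340·x − 39.502·y = -1947.738649
  -2.284·x + 3.838·y = 149.402337
det = -41.340·3.838 − -39.502·-2.284 = -248.885488
x = (-1947.738649·3.838 − -39.502·149.402337) / -248.885488 = 6.323108
y = (-41.340·149.402337 − -1947.738649·-2.284) / -248.885488 = 42.690025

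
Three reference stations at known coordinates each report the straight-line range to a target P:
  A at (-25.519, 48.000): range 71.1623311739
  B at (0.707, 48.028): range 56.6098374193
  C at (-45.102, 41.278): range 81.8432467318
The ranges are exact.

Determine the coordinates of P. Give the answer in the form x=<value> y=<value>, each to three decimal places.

x=23.099 y=-3.965

eq1: (x + 25.519)² + (y − 48.000)² = 71.1623311739²
eq2: (x − 0.707)² + (y − 48.028)² = 56.6098374193²
eq3: (x + 45.102)² + (y − 41.278)² = 81.8432467318²
eq3−eq2, eq3−eq1 (x²,y² cancel):
  91.618·x + 13.500·y = 2062.768288
  39.166·x + 13.444·y = 851.395330
det = 91.618·13.444 − 13.500·39.166 = 702.971392
x = (2062.768288·13.444 − 13.500·851.395330) / 702.971392 = 23.099119
y = (91.618·851.395330 − 2062.768288·39.166) / 702.971392 = -3.964949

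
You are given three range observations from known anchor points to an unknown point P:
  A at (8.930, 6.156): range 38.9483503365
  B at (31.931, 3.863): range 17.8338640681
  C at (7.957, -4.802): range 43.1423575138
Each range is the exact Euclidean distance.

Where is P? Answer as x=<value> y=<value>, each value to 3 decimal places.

eq1: (x − 8.930)² + (y − 6.156)² = 38.9483503365²
eq2: (x − 31.931)² + (y − 3.863)² = 17.8338640681²
eq3: (x − 7.957)² + (y + 4.802)² = 43.1423575138²
eq3−eq1, eq3−eq2 (x²,y² cancel):
  1.946·x + 21.916·y = 375.557201
  47.948·x + 17.330·y = 2491.354781
det = 1.946·17.330 − 21.916·47.948 = -1017.104188
x = (375.557201·17.330 − 21.916·2491.354781) / -1017.104188 = 47.283381
y = (1.946·2491.354781 − 375.557201·47.948) / -1017.104188 = 12.937751

x=47.283 y=12.938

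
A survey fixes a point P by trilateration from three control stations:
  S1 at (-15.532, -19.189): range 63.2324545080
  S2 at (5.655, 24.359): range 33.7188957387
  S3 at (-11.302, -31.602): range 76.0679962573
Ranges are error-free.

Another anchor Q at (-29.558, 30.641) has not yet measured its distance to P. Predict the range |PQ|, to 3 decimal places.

eq1: (x + 15.532)² + (y + 19.189)² = 63.2324545080²
eq2: (x − 5.655)² + (y − 24.359)² = 33.7188957387²
eq3: (x + 11.302)² + (y + 31.602)² = 76.0679962573²
eq3−eq2, eq3−eq1 (x²,y² cancel):
  33.914·x + 111.922·y = 4148.294423
  -8.460·x + 24.826·y = 1271.035888
det = 33.914·24.826 − 111.922·-8.460 = 1788.809084
x = (4148.294423·24.826 − 111.922·1271.035888) / 1788.809084 = -21.953892
y = (33.914·1271.035888 − 4148.294423·-8.460) / 1788.809084 = 43.716505
|P − Q| = √((-21.953892 − -29.558)² + (43.716505 − 30.641)²) = 15.125849

15.126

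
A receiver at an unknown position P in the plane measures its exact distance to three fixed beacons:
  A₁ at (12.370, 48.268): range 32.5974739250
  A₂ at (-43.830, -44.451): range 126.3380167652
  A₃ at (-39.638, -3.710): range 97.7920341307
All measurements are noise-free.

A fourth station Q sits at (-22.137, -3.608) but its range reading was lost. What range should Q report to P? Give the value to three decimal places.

eq1: (x − 12.370)² + (y − 48.268)² = 32.5974739250²
eq2: (x + 43.830)² + (y + 44.451)² = 126.3380167652²
eq3: (x + 39.638)² + (y + 3.710)² = 97.7920341307²
eq3−eq2, eq3−eq1 (x²,y² cancel):
  -8.384·x − 81.482·y = -4085.987384
  104.016·x + 103.956·y = 9398.568213
det = -8.384·103.956 − -81.482·104.016 = 7603.864608
x = (-4085.987384·103.956 − -81.482·9398.568213) / 7603.864608 = 44.852354
y = (-8.384·9398.568213 − -4085.987384·104.016) / 7603.864608 = 45.530856
|P − Q| = √((44.852354 − -22.137)² + (45.530856 − -3.608)²) = 83.079485

83.079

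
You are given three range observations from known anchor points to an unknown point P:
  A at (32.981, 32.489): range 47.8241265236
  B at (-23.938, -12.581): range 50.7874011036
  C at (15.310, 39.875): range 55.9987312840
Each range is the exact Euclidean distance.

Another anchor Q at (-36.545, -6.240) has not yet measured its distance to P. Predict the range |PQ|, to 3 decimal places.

eq1: (x − 32.981)² + (y − 32.489)² = 47.8241265236²
eq2: (x + 23.938)² + (y + 12.581)² = 50.7874011036²
eq3: (x − 15.310)² + (y − 39.875)² = 55.9987312840²
eq2−eq3, eq2−eq1 (x²,y² cancel):
  78.496·x + 104.912·y = 536.604525
  113.838·x + 90.140·y = 1704.185110
det = 78.496·90.140 − 104.912·113.838 = -4867.342816
x = (536.604525·90.140 − 104.912·1704.185110) / -4867.342816 = 26.794894
y = (78.496·1704.185110 − 536.604525·113.838) / -4867.342816 = -14.933349
|P − Q| = √((26.794894 − -36.545)² + (-14.933349 − -6.240)²) = 63.933689

63.934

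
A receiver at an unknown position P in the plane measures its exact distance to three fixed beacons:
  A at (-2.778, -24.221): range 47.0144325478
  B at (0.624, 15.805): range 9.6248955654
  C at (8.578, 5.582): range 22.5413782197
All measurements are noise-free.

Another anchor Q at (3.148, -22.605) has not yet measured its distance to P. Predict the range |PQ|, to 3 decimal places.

46.218

eq1: (x + 2.778)² + (y + 24.221)² = 47.0144325478²
eq2: (x − 0.624)² + (y − 15.805)² = 9.6248955654²
eq3: (x − 8.578)² + (y − 5.582)² = 22.5413782197²
eq2−eq3, eq2−eq1 (x²,y² cancel):
  15.908·x − 20.446·y = -560.921710
  -6.804·x − 80.052·y = -1773.531529
det = 15.908·-80.052 − -20.446·-6.804 = -1412.581800
x = (-560.921710·-80.052 − -20.446·-1773.531529) / -1412.581800 = -6.117365
y = (15.908·-1773.531529 − -560.921710·-6.804) / -1412.581800 = 22.674688
|P − Q| = √((-6.117365 − 3.148)² + (22.674688 − -22.605)²) = 46.217930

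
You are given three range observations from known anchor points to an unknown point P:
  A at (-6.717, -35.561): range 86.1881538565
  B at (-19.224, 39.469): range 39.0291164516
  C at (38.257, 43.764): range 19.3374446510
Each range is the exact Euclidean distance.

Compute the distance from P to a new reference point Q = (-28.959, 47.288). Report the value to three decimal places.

48.100

eq1: (x + 6.717)² + (y + 35.561)² = 86.1881538565²
eq2: (x + 19.224)² + (y − 39.469)² = 39.0291164516²
eq3: (x − 38.257)² + (y − 43.764)² = 19.3374446510²
eq2−eq1, eq2−eq3 (x²,y² cancel):
  25.014·x − 150.060·y = -6522.787261
  114.962·x + 8.590·y = 2600.856773
det = 25.014·8.590 − -150.060·114.962 = 17466.067980
x = (-6522.787261·8.590 − -150.060·2600.856773) / 17466.067980 = 19.137325
y = (25.014·2600.856773 − -6522.787261·114.962) / 17466.067980 = 46.657926
|P − Q| = √((19.137325 − -28.959)² + (46.657926 − 47.288)²) = 48.100452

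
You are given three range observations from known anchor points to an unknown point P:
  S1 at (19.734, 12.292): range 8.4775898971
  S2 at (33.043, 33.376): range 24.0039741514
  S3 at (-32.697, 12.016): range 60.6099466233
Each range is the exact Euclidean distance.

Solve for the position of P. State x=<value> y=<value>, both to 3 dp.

x=27.877 y=9.934

eq1: (x − 19.734)² + (y − 12.292)² = 8.4775898971²
eq2: (x − 33.043)² + (y − 33.376)² = 24.0039741514²
eq3: (x + 32.697)² + (y − 12.016)² = 60.6099466233²
eq3−eq2, eq3−eq1 (x²,y² cancel):
  131.480·x + 42.720·y = 4089.694015
  104.862·x + 0.552·y = 2928.742054
det = 131.480·0.552 − 42.720·104.862 = -4407.127680
x = (4089.694015·0.552 − 42.720·2928.742054) / -4407.127680 = 27.877193
y = (131.480·2928.742054 − 4089.694015·104.862) / -4407.127680 = 9.934472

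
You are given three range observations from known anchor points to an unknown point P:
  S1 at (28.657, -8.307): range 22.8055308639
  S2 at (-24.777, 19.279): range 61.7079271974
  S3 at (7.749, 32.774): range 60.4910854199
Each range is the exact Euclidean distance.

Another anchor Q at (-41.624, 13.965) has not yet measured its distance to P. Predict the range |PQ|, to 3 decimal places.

70.675

eq1: (x − 28.657)² + (y + 8.307)² = 22.8055308639²
eq2: (x + 24.777)² + (y − 19.279)² = 61.7079271974²
eq3: (x − 7.749)² + (y − 32.774)² = 60.4910854199²
eq1−eq3, eq1−eq2 (x²,y² cancel):
  -41.816·x + 82.162·y = -2895.126998
  -106.868·x + 55.172·y = -3192.426369
det = -41.816·55.172 − 82.162·-106.868 = 6473.416264
x = (-2895.126998·55.172 − 82.162·-3192.426369) / 6473.416264 = 15.844213
y = (-41.816·-3192.426369 − -2895.126998·-106.868) / 6473.416264 = -27.172968
|P − Q| = √((15.844213 − -41.624)² + (-27.172968 − 13.965)²) = 70.674804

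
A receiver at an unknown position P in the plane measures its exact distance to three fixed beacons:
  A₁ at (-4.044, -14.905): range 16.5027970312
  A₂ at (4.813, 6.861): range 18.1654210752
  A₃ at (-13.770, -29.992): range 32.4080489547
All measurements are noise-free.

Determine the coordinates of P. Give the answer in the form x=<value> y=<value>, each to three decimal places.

eq1: (x + 4.044)² + (y + 14.905)² = 16.5027970312²
eq2: (x − 4.813)² + (y − 6.861)² = 18.1654210752²
eq3: (x + 13.770)² + (y + 29.992)² = 32.4080489547²
eq1−eq3, eq1−eq2 (x²,y² cancel):
  -19.452·x − 30.174·y = 72.680676
  17.714·x + 43.532·y = -225.914884
det = -19.452·43.532 − -30.174·17.714 = -312.282228
x = (72.680676·43.532 − -30.174·-225.914884) / -312.282228 = 11.697177
y = (-19.452·-225.914884 − 72.680676·17.714) / -312.282228 = -9.949432

x=11.697 y=-9.949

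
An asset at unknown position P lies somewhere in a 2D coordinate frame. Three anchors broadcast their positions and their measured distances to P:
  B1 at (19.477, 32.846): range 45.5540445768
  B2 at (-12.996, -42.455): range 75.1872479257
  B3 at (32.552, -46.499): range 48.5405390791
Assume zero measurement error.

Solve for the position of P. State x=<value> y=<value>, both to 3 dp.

x=49.818 y=-1.133

eq1: (x − 19.477)² + (y − 32.846)² = 45.5540445768²
eq2: (x + 12.996)² + (y + 42.455)² = 75.1872479257²
eq3: (x − 32.552)² + (y + 46.499)² = 48.5405390791²
eq2−eq1, eq2−eq3 (x²,y² cancel):
  64.946·x + 150.602·y = 3064.841477
  91.096·x − 8.088·y = 4547.404981
det = 64.946·-8.088 − 150.602·91.096 = -14244.523040
x = (3064.841477·-8.088 − 150.602·4547.404981) / -14244.523040 = 49.818216
y = (64.946·4547.404981 − 3064.841477·91.096) / -14244.523040 = -1.133135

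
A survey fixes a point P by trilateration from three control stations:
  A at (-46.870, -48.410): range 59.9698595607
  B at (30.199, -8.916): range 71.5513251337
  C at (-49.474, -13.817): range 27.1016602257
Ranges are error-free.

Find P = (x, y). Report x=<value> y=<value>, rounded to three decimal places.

eq1: (x + 46.870)² + (y + 48.410)² = 59.9698595607²
eq2: (x − 30.199)² + (y + 8.916)² = 71.5513251337²
eq3: (x + 49.474)² + (y + 13.817)² = 27.1016602257²
eq2−eq3, eq2−eq1 (x²,y² cancel):
  -159.346·x − 9.802·y = 6032.203649
  -154.138·x − 78.988·y = 5072.058416
det = -159.346·-78.988 − -9.802·-154.138 = 11075.561172
x = (6032.203649·-78.988 − -9.802·5072.058416) / 11075.561172 = -38.531265
y = (-159.346·5072.058416 − 6032.203649·-154.138) / 11075.561172 = 10.977284

x=-38.531 y=10.977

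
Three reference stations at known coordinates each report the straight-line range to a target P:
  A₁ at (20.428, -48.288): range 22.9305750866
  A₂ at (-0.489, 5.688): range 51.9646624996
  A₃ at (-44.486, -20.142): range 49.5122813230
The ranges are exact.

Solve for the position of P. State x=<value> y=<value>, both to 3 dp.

eq1: (x − 20.428)² + (y + 48.288)² = 22.9305750866²
eq2: (x + 0.489)² + (y − 5.688)² = 51.9646624996²
eq3: (x + 44.486)² + (y + 20.142)² = 49.5122813230²
eq1−eq2, eq1−eq3 (x²,y² cancel):
  -41.834·x + 107.952·y = -4890.956538
  -129.828·x + 56.292·y = -2289.984496
det = -41.834·56.292 − 107.952·-129.828 = 11660.272728
x = (-4890.956538·56.292 − 107.952·-2289.984496) / 11660.272728 = -2.411034
y = (-41.834·-2289.984496 − -4890.956538·-129.828) / 11660.272728 = -46.241105

x=-2.411 y=-46.241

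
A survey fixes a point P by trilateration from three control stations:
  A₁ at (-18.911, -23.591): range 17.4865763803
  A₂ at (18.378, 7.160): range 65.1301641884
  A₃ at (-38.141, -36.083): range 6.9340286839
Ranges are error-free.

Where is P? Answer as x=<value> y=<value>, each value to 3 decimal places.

x=-35.269 y=-29.772

eq1: (x + 18.911)² + (y + 23.591)² = 17.4865763803²
eq2: (x − 18.378)² + (y − 7.160)² = 65.1301641884²
eq3: (x + 38.141)² + (y + 36.083)² = 6.9340286839²
eq2−eq1, eq2−eq3 (x²,y² cancel):
  -74.578·x − 61.502·y = 4461.302652
  -113.038·x − 86.486·y = 6561.559819
det = -74.578·-86.486 − -61.502·-113.038 = -502.110168
x = (4461.302652·-86.486 − -61.502·6561.559819) / -502.110168 = -35.268816
y = (-74.578·6561.559819 − 4461.302652·-113.038) / -502.110168 = -29.771795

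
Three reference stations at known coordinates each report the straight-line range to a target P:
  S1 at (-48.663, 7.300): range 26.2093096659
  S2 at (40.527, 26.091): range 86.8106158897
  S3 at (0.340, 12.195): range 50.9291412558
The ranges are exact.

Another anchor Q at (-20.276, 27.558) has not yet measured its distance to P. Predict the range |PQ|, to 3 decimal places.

eq1: (x + 48.663)² + (y − 7.300)² = 26.2093096659²
eq2: (x − 40.527)² + (y − 26.091)² = 86.8106158897²
eq3: (x − 0.340)² + (y − 12.195)² = 50.9291412558²
eq1−eq2, eq1−eq3 (x²,y² cancel):
  178.380·x + 37.582·y = -6947.354677
  98.006·x + 9.790·y = -4179.393460
det = 178.380·9.790 − 37.582·98.006 = -1936.921292
x = (-6947.354677·9.790 − 37.582·-4179.393460) / -1936.921292 = -45.977791
y = (178.380·-4179.393460 − -6947.354677·98.006) / -1936.921292 = 33.371394
|P − Q| = √((-45.977791 − -20.276)² + (33.371394 − 27.558)²) = 26.351046

26.351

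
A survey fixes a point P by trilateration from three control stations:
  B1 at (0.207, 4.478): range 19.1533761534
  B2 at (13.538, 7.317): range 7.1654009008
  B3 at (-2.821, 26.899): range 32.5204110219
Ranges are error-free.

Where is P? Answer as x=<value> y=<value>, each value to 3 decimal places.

x=19.308 y=3.069

eq1: (x − 0.207)² + (y − 4.478)² = 19.1533761534²
eq2: (x − 13.538)² + (y − 7.317)² = 7.1654009008²
eq3: (x + 2.821)² + (y − 26.899)² = 32.5204110219²
eq3−eq1, eq3−eq2 (x²,y² cancel):
  6.056·x − 44.842·y = -20.693594
  32.718·x − 39.164·y = 511.535854
det = 6.056·-39.164 − -44.842·32.718 = 1229.963372
x = (-20.693594·-39.164 − -44.842·511.535854) / 1229.963372 = 19.308489
y = (6.056·511.535854 − -20.693594·32.718) / 1229.963372 = 3.069127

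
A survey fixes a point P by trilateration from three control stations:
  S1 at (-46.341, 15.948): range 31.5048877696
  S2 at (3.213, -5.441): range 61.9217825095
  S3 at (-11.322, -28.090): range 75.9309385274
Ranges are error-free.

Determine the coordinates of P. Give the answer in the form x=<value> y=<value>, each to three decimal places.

x=-33.252 y=44.605

eq1: (x + 46.341)² + (y − 15.948)² = 31.5048877696²
eq2: (x − 3.213)² + (y + 5.441)² = 61.9217825095²
eq3: (x + 11.322)² + (y + 28.090)² = 75.9309385274²
eq3−eq2, eq3−eq1 (x²,y² cancel):
  29.070·x + 45.298·y = 1053.892342
  -70.038·x + 88.076·y = 6257.540673
det = 29.070·88.076 − 45.298·-70.038 = 5732.950644
x = (1053.892342·88.076 − 45.298·6257.540673) / 5732.950644 = -33.251892
y = (29.070·6257.540673 − 1053.892342·-70.038) / 5732.950644 = 44.605167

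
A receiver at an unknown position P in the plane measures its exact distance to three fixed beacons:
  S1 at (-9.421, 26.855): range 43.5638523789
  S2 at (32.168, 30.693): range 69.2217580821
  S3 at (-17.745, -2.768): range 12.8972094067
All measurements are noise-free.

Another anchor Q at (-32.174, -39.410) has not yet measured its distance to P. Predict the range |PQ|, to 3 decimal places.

27.084

eq1: (x + 9.421)² + (y − 26.855)² = 43.5638523789²
eq2: (x − 32.168)² + (y − 30.693)² = 69.2217580821²
eq3: (x + 17.745)² + (y + 2.768)² = 12.8972094067²
eq3−eq2, eq3−eq1 (x²,y² cancel):
  99.826·x + 66.922·y = -2971.020157
  16.648·x + 59.246·y = -1244.071807
det = 99.826·59.246 − 66.922·16.648 = 4800.173740
x = (-2971.020157·59.246 − 66.922·-1244.071807) / 4800.173740 = -19.325402
y = (99.826·-1244.071807 − -2971.020157·16.648) / 4800.173740 = -15.568013
|P − Q| = √((-19.325402 − -32.174)² + (-15.568013 − -39.410)²) = 27.083700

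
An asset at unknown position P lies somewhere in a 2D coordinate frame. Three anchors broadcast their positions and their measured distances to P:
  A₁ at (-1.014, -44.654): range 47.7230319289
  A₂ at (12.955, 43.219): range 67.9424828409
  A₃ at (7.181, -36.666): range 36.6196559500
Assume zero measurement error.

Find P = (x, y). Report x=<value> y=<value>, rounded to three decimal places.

x=39.446 y=-19.346

eq1: (x + 1.014)² + (y + 44.654)² = 47.7230319289²
eq2: (x − 12.955)² + (y − 43.219)² = 67.9424828409²
eq3: (x − 7.181)² + (y + 36.666)² = 36.6196559500²
eq2−eq3, eq2−eq1 (x²,y² cancel):
  -11.548·x − 159.770·y = 2635.430104
  -27.938·x − 175.746·y = 2297.987124
det = -11.548·-175.746 − -159.770·-27.938 = -2434.139452
x = (2635.430104·-175.746 − -159.770·2297.987124) / -2434.139452 = 39.445931
y = (-11.548·2297.987124 − 2635.430104·-27.938) / -2434.139452 = -19.346258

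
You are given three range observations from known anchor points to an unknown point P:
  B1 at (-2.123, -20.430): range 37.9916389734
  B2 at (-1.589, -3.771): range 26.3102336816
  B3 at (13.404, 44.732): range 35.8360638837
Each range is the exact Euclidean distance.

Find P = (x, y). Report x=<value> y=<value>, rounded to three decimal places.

x=21.004 y=9.711

eq1: (x + 2.123)² + (y + 20.430)² = 37.9916389734²
eq2: (x + 1.589)² + (y + 3.771)² = 26.3102336816²
eq3: (x − 13.404)² + (y − 44.732)² = 35.8360638837²
eq2−eq3, eq2−eq1 (x²,y² cancel):
  29.986·x + 97.006·y = 1571.878600
  -1.068·x − 33.318·y = -345.989569
det = 29.986·-33.318 − 97.006·-1.068 = -895.471140
x = (1571.878600·-33.318 − 97.006·-345.989569) / -895.471140 = 21.004348
y = (29.986·-345.989569 − 1571.878600·-1.068) / -895.471140 = 9.711175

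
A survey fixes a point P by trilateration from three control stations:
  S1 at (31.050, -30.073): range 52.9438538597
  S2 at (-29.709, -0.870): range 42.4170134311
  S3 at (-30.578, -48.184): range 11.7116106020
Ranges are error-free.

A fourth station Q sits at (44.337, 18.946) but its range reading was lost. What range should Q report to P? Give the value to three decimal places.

89.147

eq1: (x − 31.050)² + (y + 30.073)² = 52.9438538597²
eq2: (x + 29.709)² + (y + 0.870)² = 42.4170134311²
eq3: (x + 30.578)² + (y + 48.184)² = 11.7116106020²
eq1−eq3, eq1−eq2 (x²,y² cancel):
  -123.256·x − 36.222·y = 4054.113950
  -121.518·x + 58.406·y = 18.742385
det = -123.256·58.406 − -36.222·-121.518 = -11600.514932
x = (4054.113950·58.406 − -36.222·18.742385) / -11600.514932 = -20.470080
y = (-123.256·18.742385 − 4054.113950·-121.518) / -11600.514932 = -42.268616
|P − Q| = √((-20.470080 − 44.337)² + (-42.268616 − 18.946)²) = 89.146995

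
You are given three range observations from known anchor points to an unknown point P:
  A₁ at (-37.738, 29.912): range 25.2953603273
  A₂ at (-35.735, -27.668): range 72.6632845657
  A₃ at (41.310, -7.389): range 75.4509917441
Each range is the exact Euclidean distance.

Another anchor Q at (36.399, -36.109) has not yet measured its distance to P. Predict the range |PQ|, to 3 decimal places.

93.959

eq1: (x + 37.738)² + (y − 29.912)² = 25.2953603273²
eq2: (x + 35.735)² + (y + 27.668)² = 72.6632845657²
eq3: (x − 41.310)² + (y + 7.389)² = 75.4509917441²
eq2−eq1, eq2−eq3 (x²,y² cancel):
  -4.006·x + 115.160·y = 4916.473609
  154.090·x + 40.558·y = -694.294259
det = -4.006·40.558 − 115.160·154.090 = -17907.479748
x = (4916.473609·40.558 − 115.160·-694.294259) / -17907.479748 = -15.600032
y = (-4.006·-694.294259 − 4916.473609·154.090) / -17907.479748 = 42.149877
|P − Q| = √((-15.600032 − 36.399)² + (42.149877 − -36.109)²) = 93.959306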